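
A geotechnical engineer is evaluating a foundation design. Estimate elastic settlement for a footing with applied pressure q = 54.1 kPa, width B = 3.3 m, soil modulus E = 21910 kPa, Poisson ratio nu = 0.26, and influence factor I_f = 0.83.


Result: 6.306 mm

Derivation:
Using Se = q * B * (1 - nu^2) * I_f / E
1 - nu^2 = 1 - 0.26^2 = 0.9324
Se = 54.1 * 3.3 * 0.9324 * 0.83 / 21910
Se = 0.006306 m
Convert to mm: Se = 0.006306 * 1000 = 6.306 mm


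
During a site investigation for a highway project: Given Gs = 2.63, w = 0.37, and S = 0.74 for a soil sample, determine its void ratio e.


Result: 1.315

Derivation:
Using the relation e = Gs * w / S
e = 2.63 * 0.37 / 0.74
e = 1.315


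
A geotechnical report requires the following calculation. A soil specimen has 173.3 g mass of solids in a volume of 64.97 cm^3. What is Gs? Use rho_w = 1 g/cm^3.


Using Gs = m_s / (V_s * rho_w)
Since rho_w = 1 g/cm^3:
Gs = 173.3 / 64.97
Gs = 2.667


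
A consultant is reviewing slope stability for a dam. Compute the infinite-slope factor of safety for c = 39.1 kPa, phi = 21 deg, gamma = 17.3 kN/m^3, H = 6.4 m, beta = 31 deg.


Result: 1.439

Derivation:
Using Fs = c / (gamma*H*sin(beta)*cos(beta)) + tan(phi)/tan(beta)
Cohesion contribution = 39.1 / (17.3*6.4*sin(31)*cos(31))
Cohesion contribution = 0.799919
Friction contribution = tan(21)/tan(31) = 0.638857
Fs = 0.799919 + 0.638857
Fs = 1.439


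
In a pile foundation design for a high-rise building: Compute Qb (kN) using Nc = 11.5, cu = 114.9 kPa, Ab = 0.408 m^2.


Result: 539.11 kN

Derivation:
Using Qb = Nc * cu * Ab
Qb = 11.5 * 114.9 * 0.408
Qb = 539.11 kN


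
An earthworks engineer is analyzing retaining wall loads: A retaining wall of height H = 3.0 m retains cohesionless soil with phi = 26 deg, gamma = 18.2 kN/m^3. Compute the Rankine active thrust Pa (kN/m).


Compute active earth pressure coefficient:
Ka = tan^2(45 - phi/2) = tan^2(32.0) = 0.390462
Compute active force:
Pa = 0.5 * Ka * gamma * H^2
Pa = 0.5 * 0.390462 * 18.2 * 3.0^2
Pa = 31.98 kN/m


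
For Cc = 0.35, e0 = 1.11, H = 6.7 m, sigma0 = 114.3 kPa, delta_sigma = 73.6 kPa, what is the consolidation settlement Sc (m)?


Using Sc = Cc * H / (1 + e0) * log10((sigma0 + delta_sigma) / sigma0)
Stress ratio = (114.3 + 73.6) / 114.3 = 1.64392
log10(1.64392) = 0.215881
Cc * H / (1 + e0) = 0.35 * 6.7 / (1 + 1.11) = 1.11137
Sc = 1.11137 * 0.215881
Sc = 0.2399 m


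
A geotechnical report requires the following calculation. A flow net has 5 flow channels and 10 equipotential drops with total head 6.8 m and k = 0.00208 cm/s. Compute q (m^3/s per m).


Convert k to m/s for unit consistency with H:
k = 0.00208 cm/s = 0.00208 / 100 m/s = 2.08e-05 m/s
Using q = k * H * Nf / Nd
Nf / Nd = 5 / 10 = 0.5
q = 2.08e-05 * 6.8 * 0.5
q = 7.072e-05 m^3/s per m


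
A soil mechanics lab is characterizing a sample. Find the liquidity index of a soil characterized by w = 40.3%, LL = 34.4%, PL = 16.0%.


Result: 1.321

Derivation:
First compute the plasticity index:
PI = LL - PL = 34.4 - 16.0 = 18.4
Then compute the liquidity index:
LI = (w - PL) / PI
LI = (40.3 - 16.0) / 18.4
LI = 1.321


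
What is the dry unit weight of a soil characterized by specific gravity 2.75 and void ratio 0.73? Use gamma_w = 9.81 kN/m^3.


Using gamma_d = Gs * gamma_w / (1 + e)
gamma_d = 2.75 * 9.81 / (1 + 0.73)
gamma_d = 2.75 * 9.81 / 1.73
gamma_d = 15.594 kN/m^3


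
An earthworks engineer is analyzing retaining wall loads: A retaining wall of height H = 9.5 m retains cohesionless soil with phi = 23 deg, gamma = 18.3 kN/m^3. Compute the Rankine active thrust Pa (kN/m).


Result: 361.77 kN/m

Derivation:
Compute active earth pressure coefficient:
Ka = tan^2(45 - phi/2) = tan^2(33.5) = 0.438092
Compute active force:
Pa = 0.5 * Ka * gamma * H^2
Pa = 0.5 * 0.438092 * 18.3 * 9.5^2
Pa = 361.77 kN/m


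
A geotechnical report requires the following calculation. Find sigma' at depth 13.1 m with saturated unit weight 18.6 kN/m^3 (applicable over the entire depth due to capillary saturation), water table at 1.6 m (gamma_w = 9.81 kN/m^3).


Result: 130.85 kPa

Derivation:
Total stress = gamma_sat * depth
sigma = 18.6 * 13.1 = 243.66 kPa
Pore water pressure u = gamma_w * (depth - d_wt)
u = 9.81 * (13.1 - 1.6) = 112.815 kPa
Effective stress = sigma - u
sigma' = 243.66 - 112.815 = 130.85 kPa


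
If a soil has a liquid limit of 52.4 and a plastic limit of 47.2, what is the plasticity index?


Using PI = LL - PL
PI = 52.4 - 47.2
PI = 5.2


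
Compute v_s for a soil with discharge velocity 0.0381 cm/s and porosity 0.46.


Using v_s = v_d / n
v_s = 0.0381 / 0.46
v_s = 0.08283 cm/s


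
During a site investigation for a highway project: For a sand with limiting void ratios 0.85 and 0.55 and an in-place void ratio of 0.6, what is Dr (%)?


Using Dr = (e_max - e) / (e_max - e_min) * 100
e_max - e = 0.85 - 0.6 = 0.25
e_max - e_min = 0.85 - 0.55 = 0.3
Dr = 0.25 / 0.3 * 100
Dr = 83.33 %


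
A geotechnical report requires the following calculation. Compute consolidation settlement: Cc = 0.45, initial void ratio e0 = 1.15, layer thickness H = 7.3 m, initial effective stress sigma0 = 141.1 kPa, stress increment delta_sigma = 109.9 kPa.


Using Sc = Cc * H / (1 + e0) * log10((sigma0 + delta_sigma) / sigma0)
Stress ratio = (141.1 + 109.9) / 141.1 = 1.77888
log10(1.77888) = 0.250147
Cc * H / (1 + e0) = 0.45 * 7.3 / (1 + 1.15) = 1.52791
Sc = 1.52791 * 0.250147
Sc = 0.3822 m


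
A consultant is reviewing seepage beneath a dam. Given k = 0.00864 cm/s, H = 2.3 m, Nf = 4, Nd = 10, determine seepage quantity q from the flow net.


Convert k to m/s for unit consistency with H:
k = 0.00864 cm/s = 0.00864 / 100 m/s = 8.64e-05 m/s
Using q = k * H * Nf / Nd
Nf / Nd = 4 / 10 = 0.4
q = 8.64e-05 * 2.3 * 0.4
q = 7.949e-05 m^3/s per m


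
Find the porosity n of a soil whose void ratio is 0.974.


Using the relation n = e / (1 + e)
n = 0.974 / (1 + 0.974)
n = 0.974 / 1.974
n = 0.4934


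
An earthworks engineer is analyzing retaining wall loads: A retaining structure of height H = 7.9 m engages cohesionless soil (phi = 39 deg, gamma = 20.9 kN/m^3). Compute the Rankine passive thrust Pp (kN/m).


Compute passive earth pressure coefficient:
Kp = tan^2(45 + phi/2) = tan^2(64.5) = 4.395495
Compute passive force:
Pp = 0.5 * Kp * gamma * H^2
Pp = 0.5 * 4.395495 * 20.9 * 7.9^2
Pp = 2866.67 kN/m


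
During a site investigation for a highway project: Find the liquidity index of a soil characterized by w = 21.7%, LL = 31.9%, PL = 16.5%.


First compute the plasticity index:
PI = LL - PL = 31.9 - 16.5 = 15.4
Then compute the liquidity index:
LI = (w - PL) / PI
LI = (21.7 - 16.5) / 15.4
LI = 0.338


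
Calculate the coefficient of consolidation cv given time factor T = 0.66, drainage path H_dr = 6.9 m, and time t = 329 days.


Using cv = T * H_dr^2 / t
H_dr^2 = 6.9^2 = 47.61
cv = 0.66 * 47.61 / 329
cv = 0.09551 m^2/day


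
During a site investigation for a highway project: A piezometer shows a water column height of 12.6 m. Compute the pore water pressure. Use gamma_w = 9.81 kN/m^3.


Using u = gamma_w * h_w
u = 9.81 * 12.6
u = 123.61 kPa


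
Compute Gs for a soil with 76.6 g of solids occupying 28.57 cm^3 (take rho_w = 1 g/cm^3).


Result: 2.681

Derivation:
Using Gs = m_s / (V_s * rho_w)
Since rho_w = 1 g/cm^3:
Gs = 76.6 / 28.57
Gs = 2.681


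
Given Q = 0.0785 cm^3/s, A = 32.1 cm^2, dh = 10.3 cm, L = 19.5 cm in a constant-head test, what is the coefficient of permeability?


Compute hydraulic gradient:
i = dh / L = 10.3 / 19.5 = 0.528205
Then apply Darcy's law:
k = Q / (A * i)
k = 0.0785 / (32.1 * 0.528205)
k = 0.0785 / 16.9554
k = 0.00463 cm/s


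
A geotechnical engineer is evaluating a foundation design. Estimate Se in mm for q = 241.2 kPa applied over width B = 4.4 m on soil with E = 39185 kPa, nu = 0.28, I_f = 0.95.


Using Se = q * B * (1 - nu^2) * I_f / E
1 - nu^2 = 1 - 0.28^2 = 0.9216
Se = 241.2 * 4.4 * 0.9216 * 0.95 / 39185
Se = 0.023712 m
Convert to mm: Se = 0.023712 * 1000 = 23.712 mm


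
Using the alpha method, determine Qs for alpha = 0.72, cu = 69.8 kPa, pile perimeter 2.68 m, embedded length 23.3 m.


Result: 3138.19 kN

Derivation:
Using Qs = alpha * cu * perimeter * L
Qs = 0.72 * 69.8 * 2.68 * 23.3
Qs = 3138.19 kN


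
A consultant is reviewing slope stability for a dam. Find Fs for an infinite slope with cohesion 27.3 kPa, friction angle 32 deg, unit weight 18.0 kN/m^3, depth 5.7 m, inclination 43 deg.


Result: 1.204

Derivation:
Using Fs = c / (gamma*H*sin(beta)*cos(beta)) + tan(phi)/tan(beta)
Cohesion contribution = 27.3 / (18.0*5.7*sin(43)*cos(43))
Cohesion contribution = 0.533463
Friction contribution = tan(32)/tan(43) = 0.67009
Fs = 0.533463 + 0.67009
Fs = 1.204


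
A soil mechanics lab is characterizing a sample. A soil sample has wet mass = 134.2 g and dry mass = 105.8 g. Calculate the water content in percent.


Using w = (m_wet - m_dry) / m_dry * 100
m_wet - m_dry = 134.2 - 105.8 = 28.4 g
w = 28.4 / 105.8 * 100
w = 26.84 %


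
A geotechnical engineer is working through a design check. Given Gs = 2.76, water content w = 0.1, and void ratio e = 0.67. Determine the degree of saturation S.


Result: 0.4119

Derivation:
Using S = Gs * w / e
S = 2.76 * 0.1 / 0.67
S = 0.4119


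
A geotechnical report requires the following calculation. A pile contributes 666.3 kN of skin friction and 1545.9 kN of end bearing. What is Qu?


Using Qu = Qf + Qb
Qu = 666.3 + 1545.9
Qu = 2212.2 kN


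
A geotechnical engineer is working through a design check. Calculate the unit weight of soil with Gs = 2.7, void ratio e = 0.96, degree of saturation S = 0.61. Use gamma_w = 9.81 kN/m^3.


Result: 16.445 kN/m^3

Derivation:
Using gamma = gamma_w * (Gs + S*e) / (1 + e)
Numerator: Gs + S*e = 2.7 + 0.61*0.96 = 3.2856
Denominator: 1 + e = 1 + 0.96 = 1.96
gamma = 9.81 * 3.2856 / 1.96
gamma = 16.445 kN/m^3


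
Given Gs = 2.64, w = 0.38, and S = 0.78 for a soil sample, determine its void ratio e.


Using the relation e = Gs * w / S
e = 2.64 * 0.38 / 0.78
e = 1.2862


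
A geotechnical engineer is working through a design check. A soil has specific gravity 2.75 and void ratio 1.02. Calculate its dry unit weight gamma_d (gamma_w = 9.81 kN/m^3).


Result: 13.355 kN/m^3

Derivation:
Using gamma_d = Gs * gamma_w / (1 + e)
gamma_d = 2.75 * 9.81 / (1 + 1.02)
gamma_d = 2.75 * 9.81 / 2.02
gamma_d = 13.355 kN/m^3


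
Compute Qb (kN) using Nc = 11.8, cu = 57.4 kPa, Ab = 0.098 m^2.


Result: 66.38 kN

Derivation:
Using Qb = Nc * cu * Ab
Qb = 11.8 * 57.4 * 0.098
Qb = 66.38 kN


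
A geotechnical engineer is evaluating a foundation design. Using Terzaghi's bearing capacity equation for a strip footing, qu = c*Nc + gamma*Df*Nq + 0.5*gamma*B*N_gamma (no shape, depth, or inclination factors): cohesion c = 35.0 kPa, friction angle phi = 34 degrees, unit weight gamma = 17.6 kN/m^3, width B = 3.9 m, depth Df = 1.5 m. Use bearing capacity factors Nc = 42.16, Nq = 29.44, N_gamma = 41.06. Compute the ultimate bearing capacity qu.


Compute qu = c*Nc + gamma*Df*Nq + 0.5*gamma*B*N_gamma
Term 1: 35.0 * 42.16 = 1475.6
Term 2: 17.6 * 1.5 * 29.44 = 777.216
Term 3: 0.5 * 17.6 * 3.9 * 41.06 = 1409.1792
qu = 1475.6 + 777.216 + 1409.1792
qu = 3662.0 kPa


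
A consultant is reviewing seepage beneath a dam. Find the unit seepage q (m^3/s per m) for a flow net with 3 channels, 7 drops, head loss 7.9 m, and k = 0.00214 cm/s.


Result: 7.245e-05 m^3/s per m

Derivation:
Convert k to m/s for unit consistency with H:
k = 0.00214 cm/s = 0.00214 / 100 m/s = 2.14e-05 m/s
Using q = k * H * Nf / Nd
Nf / Nd = 3 / 7 = 0.4286
q = 2.14e-05 * 7.9 * 0.4286
q = 7.245e-05 m^3/s per m


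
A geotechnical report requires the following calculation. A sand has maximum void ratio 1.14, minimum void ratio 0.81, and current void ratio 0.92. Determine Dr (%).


Using Dr = (e_max - e) / (e_max - e_min) * 100
e_max - e = 1.14 - 0.92 = 0.22
e_max - e_min = 1.14 - 0.81 = 0.33
Dr = 0.22 / 0.33 * 100
Dr = 66.67 %


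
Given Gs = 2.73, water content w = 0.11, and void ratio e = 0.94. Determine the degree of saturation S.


Using S = Gs * w / e
S = 2.73 * 0.11 / 0.94
S = 0.3195


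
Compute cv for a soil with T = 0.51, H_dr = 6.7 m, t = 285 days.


Using cv = T * H_dr^2 / t
H_dr^2 = 6.7^2 = 44.89
cv = 0.51 * 44.89 / 285
cv = 0.08033 m^2/day


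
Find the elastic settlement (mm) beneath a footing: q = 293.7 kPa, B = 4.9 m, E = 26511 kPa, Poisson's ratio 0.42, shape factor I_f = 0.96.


Using Se = q * B * (1 - nu^2) * I_f / E
1 - nu^2 = 1 - 0.42^2 = 0.8236
Se = 293.7 * 4.9 * 0.8236 * 0.96 / 26511
Se = 0.042920 m
Convert to mm: Se = 0.042920 * 1000 = 42.92 mm


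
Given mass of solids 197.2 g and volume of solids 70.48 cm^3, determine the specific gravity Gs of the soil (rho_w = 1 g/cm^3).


Using Gs = m_s / (V_s * rho_w)
Since rho_w = 1 g/cm^3:
Gs = 197.2 / 70.48
Gs = 2.798


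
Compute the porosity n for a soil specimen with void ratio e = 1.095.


Using the relation n = e / (1 + e)
n = 1.095 / (1 + 1.095)
n = 1.095 / 2.095
n = 0.5227


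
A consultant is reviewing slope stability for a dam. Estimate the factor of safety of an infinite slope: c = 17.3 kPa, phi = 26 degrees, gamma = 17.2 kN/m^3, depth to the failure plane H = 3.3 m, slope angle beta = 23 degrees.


Using Fs = c / (gamma*H*sin(beta)*cos(beta)) + tan(phi)/tan(beta)
Cohesion contribution = 17.3 / (17.2*3.3*sin(23)*cos(23))
Cohesion contribution = 0.847422
Friction contribution = tan(26)/tan(23) = 1.14903
Fs = 0.847422 + 1.14903
Fs = 1.996


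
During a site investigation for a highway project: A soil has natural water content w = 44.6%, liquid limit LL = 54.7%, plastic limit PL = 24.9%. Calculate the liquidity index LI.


First compute the plasticity index:
PI = LL - PL = 54.7 - 24.9 = 29.8
Then compute the liquidity index:
LI = (w - PL) / PI
LI = (44.6 - 24.9) / 29.8
LI = 0.661


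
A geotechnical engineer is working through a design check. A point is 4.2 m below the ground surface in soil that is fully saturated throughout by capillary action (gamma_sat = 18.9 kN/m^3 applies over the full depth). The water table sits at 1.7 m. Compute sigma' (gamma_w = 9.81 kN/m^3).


Total stress = gamma_sat * depth
sigma = 18.9 * 4.2 = 79.38 kPa
Pore water pressure u = gamma_w * (depth - d_wt)
u = 9.81 * (4.2 - 1.7) = 24.525 kPa
Effective stress = sigma - u
sigma' = 79.38 - 24.525 = 54.86 kPa


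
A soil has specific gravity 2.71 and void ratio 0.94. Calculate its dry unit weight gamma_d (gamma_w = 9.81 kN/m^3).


Result: 13.704 kN/m^3

Derivation:
Using gamma_d = Gs * gamma_w / (1 + e)
gamma_d = 2.71 * 9.81 / (1 + 0.94)
gamma_d = 2.71 * 9.81 / 1.94
gamma_d = 13.704 kN/m^3


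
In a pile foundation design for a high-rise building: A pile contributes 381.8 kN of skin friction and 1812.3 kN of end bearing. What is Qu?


Result: 2194.1 kN

Derivation:
Using Qu = Qf + Qb
Qu = 381.8 + 1812.3
Qu = 2194.1 kN


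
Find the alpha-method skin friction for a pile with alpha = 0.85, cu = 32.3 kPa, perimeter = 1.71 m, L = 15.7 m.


Using Qs = alpha * cu * perimeter * L
Qs = 0.85 * 32.3 * 1.71 * 15.7
Qs = 737.08 kN


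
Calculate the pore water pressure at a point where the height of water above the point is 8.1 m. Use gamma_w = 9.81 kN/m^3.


Result: 79.46 kPa

Derivation:
Using u = gamma_w * h_w
u = 9.81 * 8.1
u = 79.46 kPa


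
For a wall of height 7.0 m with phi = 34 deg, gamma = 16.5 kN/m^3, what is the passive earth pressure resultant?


Compute passive earth pressure coefficient:
Kp = tan^2(45 + phi/2) = tan^2(62.0) = 3.537132
Compute passive force:
Pp = 0.5 * Kp * gamma * H^2
Pp = 0.5 * 3.537132 * 16.5 * 7.0^2
Pp = 1429.89 kN/m


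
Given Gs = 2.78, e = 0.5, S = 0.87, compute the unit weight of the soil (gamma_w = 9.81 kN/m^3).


Using gamma = gamma_w * (Gs + S*e) / (1 + e)
Numerator: Gs + S*e = 2.78 + 0.87*0.5 = 3.215
Denominator: 1 + e = 1 + 0.5 = 1.5
gamma = 9.81 * 3.215 / 1.5
gamma = 21.026 kN/m^3


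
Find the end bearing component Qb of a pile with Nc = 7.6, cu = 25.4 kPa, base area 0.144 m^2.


Using Qb = Nc * cu * Ab
Qb = 7.6 * 25.4 * 0.144
Qb = 27.8 kN


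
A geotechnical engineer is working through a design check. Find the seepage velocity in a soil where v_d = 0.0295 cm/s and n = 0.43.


Result: 0.0686 cm/s

Derivation:
Using v_s = v_d / n
v_s = 0.0295 / 0.43
v_s = 0.0686 cm/s


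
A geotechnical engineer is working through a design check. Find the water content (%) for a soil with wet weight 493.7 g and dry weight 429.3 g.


Using w = (m_wet - m_dry) / m_dry * 100
m_wet - m_dry = 493.7 - 429.3 = 64.4 g
w = 64.4 / 429.3 * 100
w = 15.0 %


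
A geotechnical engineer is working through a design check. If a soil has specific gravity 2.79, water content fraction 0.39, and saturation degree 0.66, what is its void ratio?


Using the relation e = Gs * w / S
e = 2.79 * 0.39 / 0.66
e = 1.6486


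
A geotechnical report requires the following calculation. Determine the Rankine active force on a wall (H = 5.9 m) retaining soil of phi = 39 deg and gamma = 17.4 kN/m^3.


Compute active earth pressure coefficient:
Ka = tan^2(45 - phi/2) = tan^2(25.5) = 0.227506
Compute active force:
Pa = 0.5 * Ka * gamma * H^2
Pa = 0.5 * 0.227506 * 17.4 * 5.9^2
Pa = 68.9 kN/m


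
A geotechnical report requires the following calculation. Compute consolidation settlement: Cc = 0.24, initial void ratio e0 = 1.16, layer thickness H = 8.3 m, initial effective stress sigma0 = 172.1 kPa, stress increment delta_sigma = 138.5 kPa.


Result: 0.2365 m

Derivation:
Using Sc = Cc * H / (1 + e0) * log10((sigma0 + delta_sigma) / sigma0)
Stress ratio = (172.1 + 138.5) / 172.1 = 1.80476
log10(1.80476) = 0.256421
Cc * H / (1 + e0) = 0.24 * 8.3 / (1 + 1.16) = 0.922222
Sc = 0.922222 * 0.256421
Sc = 0.2365 m


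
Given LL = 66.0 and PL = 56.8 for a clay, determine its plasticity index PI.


Using PI = LL - PL
PI = 66.0 - 56.8
PI = 9.2


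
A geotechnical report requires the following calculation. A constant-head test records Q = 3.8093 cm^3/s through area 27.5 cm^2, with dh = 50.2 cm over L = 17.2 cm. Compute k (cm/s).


Compute hydraulic gradient:
i = dh / L = 50.2 / 17.2 = 2.9186
Then apply Darcy's law:
k = Q / (A * i)
k = 3.8093 / (27.5 * 2.9186)
k = 3.8093 / 80.2616
k = 0.047461 cm/s


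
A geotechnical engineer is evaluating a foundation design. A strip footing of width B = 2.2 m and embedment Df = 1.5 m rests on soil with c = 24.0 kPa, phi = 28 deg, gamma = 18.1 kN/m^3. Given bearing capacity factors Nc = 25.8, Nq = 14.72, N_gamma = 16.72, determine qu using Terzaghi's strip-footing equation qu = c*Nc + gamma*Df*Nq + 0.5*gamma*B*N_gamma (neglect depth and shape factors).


Result: 1351.74 kPa

Derivation:
Compute qu = c*Nc + gamma*Df*Nq + 0.5*gamma*B*N_gamma
Term 1: 24.0 * 25.8 = 619.2
Term 2: 18.1 * 1.5 * 14.72 = 399.648
Term 3: 0.5 * 18.1 * 2.2 * 16.72 = 332.8952
qu = 619.2 + 399.648 + 332.8952
qu = 1351.74 kPa


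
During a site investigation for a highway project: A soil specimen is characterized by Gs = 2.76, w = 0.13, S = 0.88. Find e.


Using the relation e = Gs * w / S
e = 2.76 * 0.13 / 0.88
e = 0.4077


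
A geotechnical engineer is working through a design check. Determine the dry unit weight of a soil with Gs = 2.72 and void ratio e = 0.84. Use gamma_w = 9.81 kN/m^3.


Using gamma_d = Gs * gamma_w / (1 + e)
gamma_d = 2.72 * 9.81 / (1 + 0.84)
gamma_d = 2.72 * 9.81 / 1.84
gamma_d = 14.502 kN/m^3


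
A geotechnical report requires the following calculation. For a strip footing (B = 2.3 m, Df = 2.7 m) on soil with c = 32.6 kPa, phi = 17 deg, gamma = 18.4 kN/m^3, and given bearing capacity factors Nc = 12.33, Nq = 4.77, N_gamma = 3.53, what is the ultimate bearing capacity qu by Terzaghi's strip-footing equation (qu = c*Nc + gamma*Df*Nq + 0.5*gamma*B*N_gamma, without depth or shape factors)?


Result: 713.63 kPa

Derivation:
Compute qu = c*Nc + gamma*Df*Nq + 0.5*gamma*B*N_gamma
Term 1: 32.6 * 12.33 = 401.958
Term 2: 18.4 * 2.7 * 4.77 = 236.9736
Term 3: 0.5 * 18.4 * 2.3 * 3.53 = 74.6948
qu = 401.958 + 236.9736 + 74.6948
qu = 713.63 kPa


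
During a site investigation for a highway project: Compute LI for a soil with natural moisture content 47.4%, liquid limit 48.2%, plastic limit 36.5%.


Result: 0.932

Derivation:
First compute the plasticity index:
PI = LL - PL = 48.2 - 36.5 = 11.7
Then compute the liquidity index:
LI = (w - PL) / PI
LI = (47.4 - 36.5) / 11.7
LI = 0.932


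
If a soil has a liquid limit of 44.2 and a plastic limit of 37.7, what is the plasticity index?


Using PI = LL - PL
PI = 44.2 - 37.7
PI = 6.5


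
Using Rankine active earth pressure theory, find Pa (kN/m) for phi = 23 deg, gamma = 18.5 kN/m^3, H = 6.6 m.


Result: 176.52 kN/m

Derivation:
Compute active earth pressure coefficient:
Ka = tan^2(45 - phi/2) = tan^2(33.5) = 0.438092
Compute active force:
Pa = 0.5 * Ka * gamma * H^2
Pa = 0.5 * 0.438092 * 18.5 * 6.6^2
Pa = 176.52 kN/m


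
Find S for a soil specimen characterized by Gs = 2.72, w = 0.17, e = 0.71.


Result: 0.6513

Derivation:
Using S = Gs * w / e
S = 2.72 * 0.17 / 0.71
S = 0.6513


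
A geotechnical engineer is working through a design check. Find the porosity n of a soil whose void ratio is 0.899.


Result: 0.4734

Derivation:
Using the relation n = e / (1 + e)
n = 0.899 / (1 + 0.899)
n = 0.899 / 1.899
n = 0.4734


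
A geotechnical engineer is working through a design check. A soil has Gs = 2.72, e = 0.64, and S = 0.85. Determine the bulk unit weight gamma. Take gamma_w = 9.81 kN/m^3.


Result: 19.524 kN/m^3

Derivation:
Using gamma = gamma_w * (Gs + S*e) / (1 + e)
Numerator: Gs + S*e = 2.72 + 0.85*0.64 = 3.264
Denominator: 1 + e = 1 + 0.64 = 1.64
gamma = 9.81 * 3.264 / 1.64
gamma = 19.524 kN/m^3


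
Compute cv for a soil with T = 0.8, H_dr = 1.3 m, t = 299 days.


Result: 0.00452 m^2/day

Derivation:
Using cv = T * H_dr^2 / t
H_dr^2 = 1.3^2 = 1.69
cv = 0.8 * 1.69 / 299
cv = 0.00452 m^2/day


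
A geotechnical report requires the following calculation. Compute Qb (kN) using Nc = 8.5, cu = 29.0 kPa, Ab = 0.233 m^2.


Using Qb = Nc * cu * Ab
Qb = 8.5 * 29.0 * 0.233
Qb = 57.43 kN


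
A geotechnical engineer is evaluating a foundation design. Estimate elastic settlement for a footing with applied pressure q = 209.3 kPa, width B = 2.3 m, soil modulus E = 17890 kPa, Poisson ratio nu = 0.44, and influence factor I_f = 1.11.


Result: 24.086 mm

Derivation:
Using Se = q * B * (1 - nu^2) * I_f / E
1 - nu^2 = 1 - 0.44^2 = 0.8064
Se = 209.3 * 2.3 * 0.8064 * 1.11 / 17890
Se = 0.024086 m
Convert to mm: Se = 0.024086 * 1000 = 24.086 mm


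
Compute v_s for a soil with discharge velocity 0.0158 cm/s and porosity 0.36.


Using v_s = v_d / n
v_s = 0.0158 / 0.36
v_s = 0.04389 cm/s


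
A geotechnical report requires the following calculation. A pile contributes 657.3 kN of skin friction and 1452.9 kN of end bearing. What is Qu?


Using Qu = Qf + Qb
Qu = 657.3 + 1452.9
Qu = 2110.2 kN


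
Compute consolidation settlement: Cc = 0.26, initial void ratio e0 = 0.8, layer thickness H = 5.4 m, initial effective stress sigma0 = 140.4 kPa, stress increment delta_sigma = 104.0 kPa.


Using Sc = Cc * H / (1 + e0) * log10((sigma0 + delta_sigma) / sigma0)
Stress ratio = (140.4 + 104.0) / 140.4 = 1.74074
log10(1.74074) = 0.240734
Cc * H / (1 + e0) = 0.26 * 5.4 / (1 + 0.8) = 0.78
Sc = 0.78 * 0.240734
Sc = 0.1878 m


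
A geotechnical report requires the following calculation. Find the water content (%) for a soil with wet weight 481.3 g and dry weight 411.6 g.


Using w = (m_wet - m_dry) / m_dry * 100
m_wet - m_dry = 481.3 - 411.6 = 69.7 g
w = 69.7 / 411.6 * 100
w = 16.93 %


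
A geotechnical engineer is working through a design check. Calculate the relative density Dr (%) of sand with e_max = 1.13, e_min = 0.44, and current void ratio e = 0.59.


Result: 78.26 %

Derivation:
Using Dr = (e_max - e) / (e_max - e_min) * 100
e_max - e = 1.13 - 0.59 = 0.54
e_max - e_min = 1.13 - 0.44 = 0.69
Dr = 0.54 / 0.69 * 100
Dr = 78.26 %


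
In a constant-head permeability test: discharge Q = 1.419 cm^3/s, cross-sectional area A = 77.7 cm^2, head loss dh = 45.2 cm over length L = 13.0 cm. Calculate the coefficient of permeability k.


Compute hydraulic gradient:
i = dh / L = 45.2 / 13.0 = 3.47692
Then apply Darcy's law:
k = Q / (A * i)
k = 1.419 / (77.7 * 3.47692)
k = 1.419 / 270.157
k = 0.005253 cm/s


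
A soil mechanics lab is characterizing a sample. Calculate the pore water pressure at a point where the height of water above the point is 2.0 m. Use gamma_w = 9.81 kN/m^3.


Result: 19.62 kPa

Derivation:
Using u = gamma_w * h_w
u = 9.81 * 2.0
u = 19.62 kPa


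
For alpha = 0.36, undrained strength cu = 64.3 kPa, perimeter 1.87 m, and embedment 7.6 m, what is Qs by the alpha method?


Using Qs = alpha * cu * perimeter * L
Qs = 0.36 * 64.3 * 1.87 * 7.6
Qs = 328.98 kN


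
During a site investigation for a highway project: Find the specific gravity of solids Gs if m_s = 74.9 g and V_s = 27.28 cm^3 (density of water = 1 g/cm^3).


Result: 2.746

Derivation:
Using Gs = m_s / (V_s * rho_w)
Since rho_w = 1 g/cm^3:
Gs = 74.9 / 27.28
Gs = 2.746


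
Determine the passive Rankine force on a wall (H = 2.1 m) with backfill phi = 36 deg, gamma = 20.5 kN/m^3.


Result: 174.11 kN/m

Derivation:
Compute passive earth pressure coefficient:
Kp = tan^2(45 + phi/2) = tan^2(63.0) = 3.85184
Compute passive force:
Pp = 0.5 * Kp * gamma * H^2
Pp = 0.5 * 3.85184 * 20.5 * 2.1^2
Pp = 174.11 kN/m


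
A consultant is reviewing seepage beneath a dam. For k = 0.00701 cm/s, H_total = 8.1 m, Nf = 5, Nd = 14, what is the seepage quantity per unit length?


Result: 0.0002028 m^3/s per m

Derivation:
Convert k to m/s for unit consistency with H:
k = 0.00701 cm/s = 0.00701 / 100 m/s = 7.01e-05 m/s
Using q = k * H * Nf / Nd
Nf / Nd = 5 / 14 = 0.3571
q = 7.01e-05 * 8.1 * 0.3571
q = 0.0002028 m^3/s per m


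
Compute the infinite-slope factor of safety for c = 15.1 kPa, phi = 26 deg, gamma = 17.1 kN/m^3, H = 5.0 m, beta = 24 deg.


Using Fs = c / (gamma*H*sin(beta)*cos(beta)) + tan(phi)/tan(beta)
Cohesion contribution = 15.1 / (17.1*5.0*sin(24)*cos(24))
Cohesion contribution = 0.4753
Friction contribution = tan(26)/tan(24) = 1.09547
Fs = 0.4753 + 1.09547
Fs = 1.571


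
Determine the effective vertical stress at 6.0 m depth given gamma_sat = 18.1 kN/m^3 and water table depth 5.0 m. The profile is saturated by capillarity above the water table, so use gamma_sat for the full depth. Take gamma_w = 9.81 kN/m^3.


Total stress = gamma_sat * depth
sigma = 18.1 * 6.0 = 108.6 kPa
Pore water pressure u = gamma_w * (depth - d_wt)
u = 9.81 * (6.0 - 5.0) = 9.81 kPa
Effective stress = sigma - u
sigma' = 108.6 - 9.81 = 98.79 kPa


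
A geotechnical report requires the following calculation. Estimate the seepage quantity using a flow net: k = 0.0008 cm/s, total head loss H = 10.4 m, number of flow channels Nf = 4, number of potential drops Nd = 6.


Convert k to m/s for unit consistency with H:
k = 0.0008 cm/s = 0.0008 / 100 m/s = 8e-06 m/s
Using q = k * H * Nf / Nd
Nf / Nd = 4 / 6 = 0.6667
q = 8e-06 * 10.4 * 0.6667
q = 5.547e-05 m^3/s per m


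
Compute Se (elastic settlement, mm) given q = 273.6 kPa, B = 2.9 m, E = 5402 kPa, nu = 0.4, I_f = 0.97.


Result: 119.677 mm

Derivation:
Using Se = q * B * (1 - nu^2) * I_f / E
1 - nu^2 = 1 - 0.4^2 = 0.84
Se = 273.6 * 2.9 * 0.84 * 0.97 / 5402
Se = 0.119677 m
Convert to mm: Se = 0.119677 * 1000 = 119.677 mm


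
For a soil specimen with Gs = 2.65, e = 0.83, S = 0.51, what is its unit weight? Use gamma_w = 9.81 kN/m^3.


Using gamma = gamma_w * (Gs + S*e) / (1 + e)
Numerator: Gs + S*e = 2.65 + 0.51*0.83 = 3.0733
Denominator: 1 + e = 1 + 0.83 = 1.83
gamma = 9.81 * 3.0733 / 1.83
gamma = 16.475 kN/m^3


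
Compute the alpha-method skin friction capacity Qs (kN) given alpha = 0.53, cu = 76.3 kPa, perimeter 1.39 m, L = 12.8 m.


Result: 719.49 kN

Derivation:
Using Qs = alpha * cu * perimeter * L
Qs = 0.53 * 76.3 * 1.39 * 12.8
Qs = 719.49 kN


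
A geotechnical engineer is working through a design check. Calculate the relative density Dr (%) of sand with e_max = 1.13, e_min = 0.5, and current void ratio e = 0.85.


Using Dr = (e_max - e) / (e_max - e_min) * 100
e_max - e = 1.13 - 0.85 = 0.28
e_max - e_min = 1.13 - 0.5 = 0.63
Dr = 0.28 / 0.63 * 100
Dr = 44.44 %


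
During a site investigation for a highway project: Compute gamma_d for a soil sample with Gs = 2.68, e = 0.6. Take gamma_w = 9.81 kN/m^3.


Using gamma_d = Gs * gamma_w / (1 + e)
gamma_d = 2.68 * 9.81 / (1 + 0.6)
gamma_d = 2.68 * 9.81 / 1.6
gamma_d = 16.432 kN/m^3


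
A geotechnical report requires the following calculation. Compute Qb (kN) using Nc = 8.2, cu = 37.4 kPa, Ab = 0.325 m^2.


Using Qb = Nc * cu * Ab
Qb = 8.2 * 37.4 * 0.325
Qb = 99.67 kN


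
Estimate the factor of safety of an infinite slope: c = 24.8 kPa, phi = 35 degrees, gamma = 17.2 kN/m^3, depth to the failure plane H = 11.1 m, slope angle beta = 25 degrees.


Result: 1.841

Derivation:
Using Fs = c / (gamma*H*sin(beta)*cos(beta)) + tan(phi)/tan(beta)
Cohesion contribution = 24.8 / (17.2*11.1*sin(25)*cos(25))
Cohesion contribution = 0.339138
Friction contribution = tan(35)/tan(25) = 1.5016
Fs = 0.339138 + 1.5016
Fs = 1.841


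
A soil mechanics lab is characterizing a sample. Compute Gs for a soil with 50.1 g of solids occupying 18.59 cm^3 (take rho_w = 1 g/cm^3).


Result: 2.695

Derivation:
Using Gs = m_s / (V_s * rho_w)
Since rho_w = 1 g/cm^3:
Gs = 50.1 / 18.59
Gs = 2.695


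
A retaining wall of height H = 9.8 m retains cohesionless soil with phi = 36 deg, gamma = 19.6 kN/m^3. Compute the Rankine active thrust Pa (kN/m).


Result: 244.35 kN/m

Derivation:
Compute active earth pressure coefficient:
Ka = tan^2(45 - phi/2) = tan^2(27.0) = 0.259616
Compute active force:
Pa = 0.5 * Ka * gamma * H^2
Pa = 0.5 * 0.259616 * 19.6 * 9.8^2
Pa = 244.35 kN/m


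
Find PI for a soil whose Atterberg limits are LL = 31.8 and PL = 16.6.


Result: 15.2

Derivation:
Using PI = LL - PL
PI = 31.8 - 16.6
PI = 15.2


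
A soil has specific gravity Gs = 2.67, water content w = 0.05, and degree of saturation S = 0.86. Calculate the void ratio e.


Using the relation e = Gs * w / S
e = 2.67 * 0.05 / 0.86
e = 0.1552


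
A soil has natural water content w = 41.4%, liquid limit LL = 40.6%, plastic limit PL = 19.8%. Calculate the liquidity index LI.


Result: 1.038

Derivation:
First compute the plasticity index:
PI = LL - PL = 40.6 - 19.8 = 20.8
Then compute the liquidity index:
LI = (w - PL) / PI
LI = (41.4 - 19.8) / 20.8
LI = 1.038


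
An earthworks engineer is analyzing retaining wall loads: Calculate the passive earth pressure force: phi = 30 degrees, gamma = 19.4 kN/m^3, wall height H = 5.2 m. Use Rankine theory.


Compute passive earth pressure coefficient:
Kp = tan^2(45 + phi/2) = tan^2(60.0) = 3
Compute passive force:
Pp = 0.5 * Kp * gamma * H^2
Pp = 0.5 * 3 * 19.4 * 5.2^2
Pp = 786.86 kN/m


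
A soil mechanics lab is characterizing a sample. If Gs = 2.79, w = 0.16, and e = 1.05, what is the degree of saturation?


Using S = Gs * w / e
S = 2.79 * 0.16 / 1.05
S = 0.4251


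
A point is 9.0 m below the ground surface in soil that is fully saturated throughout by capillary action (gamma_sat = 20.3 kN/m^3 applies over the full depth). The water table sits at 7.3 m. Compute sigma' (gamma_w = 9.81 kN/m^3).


Total stress = gamma_sat * depth
sigma = 20.3 * 9.0 = 182.7 kPa
Pore water pressure u = gamma_w * (depth - d_wt)
u = 9.81 * (9.0 - 7.3) = 16.677 kPa
Effective stress = sigma - u
sigma' = 182.7 - 16.677 = 166.02 kPa


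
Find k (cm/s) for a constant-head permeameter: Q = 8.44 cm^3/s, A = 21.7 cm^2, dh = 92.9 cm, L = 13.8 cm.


Compute hydraulic gradient:
i = dh / L = 92.9 / 13.8 = 6.73188
Then apply Darcy's law:
k = Q / (A * i)
k = 8.44 / (21.7 * 6.73188)
k = 8.44 / 146.082
k = 0.057776 cm/s


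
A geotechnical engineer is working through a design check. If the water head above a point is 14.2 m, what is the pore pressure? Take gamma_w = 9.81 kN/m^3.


Using u = gamma_w * h_w
u = 9.81 * 14.2
u = 139.3 kPa


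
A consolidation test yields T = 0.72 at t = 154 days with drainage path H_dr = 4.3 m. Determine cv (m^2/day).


Result: 0.08645 m^2/day

Derivation:
Using cv = T * H_dr^2 / t
H_dr^2 = 4.3^2 = 18.49
cv = 0.72 * 18.49 / 154
cv = 0.08645 m^2/day


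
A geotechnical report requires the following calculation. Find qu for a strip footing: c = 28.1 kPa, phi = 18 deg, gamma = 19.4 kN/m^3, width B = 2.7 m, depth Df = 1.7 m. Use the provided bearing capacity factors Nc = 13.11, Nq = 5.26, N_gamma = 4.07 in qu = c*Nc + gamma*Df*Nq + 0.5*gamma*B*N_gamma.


Compute qu = c*Nc + gamma*Df*Nq + 0.5*gamma*B*N_gamma
Term 1: 28.1 * 13.11 = 368.391
Term 2: 19.4 * 1.7 * 5.26 = 173.4748
Term 3: 0.5 * 19.4 * 2.7 * 4.07 = 106.5933
qu = 368.391 + 173.4748 + 106.5933
qu = 648.46 kPa


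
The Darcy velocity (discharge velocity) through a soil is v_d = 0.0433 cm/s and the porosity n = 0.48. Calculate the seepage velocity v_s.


Result: 0.09021 cm/s

Derivation:
Using v_s = v_d / n
v_s = 0.0433 / 0.48
v_s = 0.09021 cm/s


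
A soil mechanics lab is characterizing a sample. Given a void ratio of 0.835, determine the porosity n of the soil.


Result: 0.455

Derivation:
Using the relation n = e / (1 + e)
n = 0.835 / (1 + 0.835)
n = 0.835 / 1.835
n = 0.455


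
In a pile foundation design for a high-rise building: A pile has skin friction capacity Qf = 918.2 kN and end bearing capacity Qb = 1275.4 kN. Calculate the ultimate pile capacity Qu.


Result: 2193.6 kN

Derivation:
Using Qu = Qf + Qb
Qu = 918.2 + 1275.4
Qu = 2193.6 kN


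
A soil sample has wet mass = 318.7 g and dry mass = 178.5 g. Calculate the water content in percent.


Using w = (m_wet - m_dry) / m_dry * 100
m_wet - m_dry = 318.7 - 178.5 = 140.2 g
w = 140.2 / 178.5 * 100
w = 78.54 %


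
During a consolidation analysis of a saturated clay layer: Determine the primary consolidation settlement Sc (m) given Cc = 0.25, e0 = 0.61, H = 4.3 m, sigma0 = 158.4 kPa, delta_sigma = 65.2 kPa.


Using Sc = Cc * H / (1 + e0) * log10((sigma0 + delta_sigma) / sigma0)
Stress ratio = (158.4 + 65.2) / 158.4 = 1.41162
log10(1.41162) = 0.149717
Cc * H / (1 + e0) = 0.25 * 4.3 / (1 + 0.61) = 0.667702
Sc = 0.667702 * 0.149717
Sc = 0.1 m


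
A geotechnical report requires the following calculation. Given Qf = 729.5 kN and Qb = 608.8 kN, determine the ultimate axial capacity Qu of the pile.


Using Qu = Qf + Qb
Qu = 729.5 + 608.8
Qu = 1338.3 kN


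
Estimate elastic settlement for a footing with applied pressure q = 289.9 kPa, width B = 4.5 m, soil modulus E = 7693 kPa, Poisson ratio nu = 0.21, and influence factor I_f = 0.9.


Using Se = q * B * (1 - nu^2) * I_f / E
1 - nu^2 = 1 - 0.21^2 = 0.9559
Se = 289.9 * 4.5 * 0.9559 * 0.9 / 7693
Se = 0.145888 m
Convert to mm: Se = 0.145888 * 1000 = 145.888 mm


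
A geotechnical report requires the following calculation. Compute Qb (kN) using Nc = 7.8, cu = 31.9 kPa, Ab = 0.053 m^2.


Using Qb = Nc * cu * Ab
Qb = 7.8 * 31.9 * 0.053
Qb = 13.19 kN


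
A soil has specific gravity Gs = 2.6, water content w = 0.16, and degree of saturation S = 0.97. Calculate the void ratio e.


Result: 0.4289

Derivation:
Using the relation e = Gs * w / S
e = 2.6 * 0.16 / 0.97
e = 0.4289


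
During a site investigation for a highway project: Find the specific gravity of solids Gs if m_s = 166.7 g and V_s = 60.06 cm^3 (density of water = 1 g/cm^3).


Result: 2.776

Derivation:
Using Gs = m_s / (V_s * rho_w)
Since rho_w = 1 g/cm^3:
Gs = 166.7 / 60.06
Gs = 2.776


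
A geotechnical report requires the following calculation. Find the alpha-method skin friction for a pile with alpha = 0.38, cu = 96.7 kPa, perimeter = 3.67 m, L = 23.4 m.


Result: 3155.67 kN

Derivation:
Using Qs = alpha * cu * perimeter * L
Qs = 0.38 * 96.7 * 3.67 * 23.4
Qs = 3155.67 kN


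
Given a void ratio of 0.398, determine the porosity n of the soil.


Using the relation n = e / (1 + e)
n = 0.398 / (1 + 0.398)
n = 0.398 / 1.398
n = 0.2847


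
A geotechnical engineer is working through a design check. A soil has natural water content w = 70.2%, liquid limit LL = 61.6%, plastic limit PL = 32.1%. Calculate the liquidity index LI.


Result: 1.292

Derivation:
First compute the plasticity index:
PI = LL - PL = 61.6 - 32.1 = 29.5
Then compute the liquidity index:
LI = (w - PL) / PI
LI = (70.2 - 32.1) / 29.5
LI = 1.292


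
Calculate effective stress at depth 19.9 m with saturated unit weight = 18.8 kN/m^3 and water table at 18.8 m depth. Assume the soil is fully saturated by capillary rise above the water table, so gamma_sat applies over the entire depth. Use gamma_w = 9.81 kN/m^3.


Total stress = gamma_sat * depth
sigma = 18.8 * 19.9 = 374.12 kPa
Pore water pressure u = gamma_w * (depth - d_wt)
u = 9.81 * (19.9 - 18.8) = 10.791 kPa
Effective stress = sigma - u
sigma' = 374.12 - 10.791 = 363.33 kPa


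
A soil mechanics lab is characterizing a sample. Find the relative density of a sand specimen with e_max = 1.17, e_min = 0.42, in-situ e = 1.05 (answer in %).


Result: 16.0 %

Derivation:
Using Dr = (e_max - e) / (e_max - e_min) * 100
e_max - e = 1.17 - 1.05 = 0.12
e_max - e_min = 1.17 - 0.42 = 0.75
Dr = 0.12 / 0.75 * 100
Dr = 16.0 %


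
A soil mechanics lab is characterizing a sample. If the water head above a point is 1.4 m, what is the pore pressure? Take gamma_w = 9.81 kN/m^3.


Using u = gamma_w * h_w
u = 9.81 * 1.4
u = 13.73 kPa


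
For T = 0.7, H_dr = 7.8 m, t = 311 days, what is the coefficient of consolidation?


Using cv = T * H_dr^2 / t
H_dr^2 = 7.8^2 = 60.84
cv = 0.7 * 60.84 / 311
cv = 0.13694 m^2/day


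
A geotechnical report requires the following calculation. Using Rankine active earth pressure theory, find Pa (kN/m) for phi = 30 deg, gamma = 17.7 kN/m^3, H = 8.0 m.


Compute active earth pressure coefficient:
Ka = tan^2(45 - phi/2) = tan^2(30.0) = 0.333333
Compute active force:
Pa = 0.5 * Ka * gamma * H^2
Pa = 0.5 * 0.333333 * 17.7 * 8.0^2
Pa = 188.8 kN/m


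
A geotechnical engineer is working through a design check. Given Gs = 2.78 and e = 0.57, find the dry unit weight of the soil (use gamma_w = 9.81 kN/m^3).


Using gamma_d = Gs * gamma_w / (1 + e)
gamma_d = 2.78 * 9.81 / (1 + 0.57)
gamma_d = 2.78 * 9.81 / 1.57
gamma_d = 17.371 kN/m^3


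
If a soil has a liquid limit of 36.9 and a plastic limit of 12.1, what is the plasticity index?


Using PI = LL - PL
PI = 36.9 - 12.1
PI = 24.8


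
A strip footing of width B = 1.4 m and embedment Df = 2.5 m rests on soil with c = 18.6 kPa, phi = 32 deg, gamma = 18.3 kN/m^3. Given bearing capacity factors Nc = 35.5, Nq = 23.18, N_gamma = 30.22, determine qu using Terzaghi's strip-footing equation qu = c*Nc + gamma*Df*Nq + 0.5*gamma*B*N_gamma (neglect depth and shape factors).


Result: 2107.9 kPa

Derivation:
Compute qu = c*Nc + gamma*Df*Nq + 0.5*gamma*B*N_gamma
Term 1: 18.6 * 35.5 = 660.3
Term 2: 18.3 * 2.5 * 23.18 = 1060.485
Term 3: 0.5 * 18.3 * 1.4 * 30.22 = 387.1182
qu = 660.3 + 1060.485 + 387.1182
qu = 2107.9 kPa


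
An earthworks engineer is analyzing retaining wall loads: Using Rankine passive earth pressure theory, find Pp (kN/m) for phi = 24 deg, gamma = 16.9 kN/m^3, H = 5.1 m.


Result: 521.15 kN/m

Derivation:
Compute passive earth pressure coefficient:
Kp = tan^2(45 + phi/2) = tan^2(57.0) = 2.371184
Compute passive force:
Pp = 0.5 * Kp * gamma * H^2
Pp = 0.5 * 2.371184 * 16.9 * 5.1^2
Pp = 521.15 kN/m


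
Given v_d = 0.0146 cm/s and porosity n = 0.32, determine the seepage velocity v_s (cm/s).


Using v_s = v_d / n
v_s = 0.0146 / 0.32
v_s = 0.04562 cm/s


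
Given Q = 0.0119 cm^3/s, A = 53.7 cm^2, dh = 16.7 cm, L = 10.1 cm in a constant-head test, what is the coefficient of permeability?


Result: 0.000134 cm/s

Derivation:
Compute hydraulic gradient:
i = dh / L = 16.7 / 10.1 = 1.65347
Then apply Darcy's law:
k = Q / (A * i)
k = 0.0119 / (53.7 * 1.65347)
k = 0.0119 / 88.7911
k = 0.000134 cm/s
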